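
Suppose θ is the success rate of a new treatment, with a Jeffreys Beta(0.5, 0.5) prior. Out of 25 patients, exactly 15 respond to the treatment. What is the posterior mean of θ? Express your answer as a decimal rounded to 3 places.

Posterior mean ≈ 0.596

The binomial likelihood is conjugate to the Beta prior: with 15 successes and 10 failures, the posterior is Beta(0.5+15, 0.5+10) = Beta(15.5, 10.5).
Posterior mean = α/(α+β) = 15.5/26 = 0.596.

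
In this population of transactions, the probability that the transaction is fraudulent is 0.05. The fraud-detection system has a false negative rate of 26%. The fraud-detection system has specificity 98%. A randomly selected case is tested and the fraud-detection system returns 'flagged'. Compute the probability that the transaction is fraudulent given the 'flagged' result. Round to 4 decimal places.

Write H for 'the transaction is fraudulent'. Prior odds H:¬H = 0.05/0.95 = 0.052632. For the 'flagged' outcome, the likelihood ratio is 0.74/0.02 = 37.000.
Posterior odds = 0.052632 × 37.000 = 1.9474, so P(H|E) = 1.9474/(1+1.9474) = 0.6607.

P(H | E) ≈ 0.6607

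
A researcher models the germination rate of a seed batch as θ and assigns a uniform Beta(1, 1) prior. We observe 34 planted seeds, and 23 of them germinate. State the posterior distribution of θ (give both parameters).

Posterior: Beta(24, 12)

Observing 23 successes and 11 failures updates Beta(1, 1) by adding the success and failure counts to the two shape parameters: α = 1+23 = 24, β = 1+11 = 12.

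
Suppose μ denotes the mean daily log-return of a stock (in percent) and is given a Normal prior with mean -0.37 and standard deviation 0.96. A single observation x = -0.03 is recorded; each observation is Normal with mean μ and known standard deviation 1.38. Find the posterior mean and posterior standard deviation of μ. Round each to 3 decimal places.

Posterior mean ≈ -0.259; posterior SD ≈ 0.788

With known σ, the Normal prior is conjugate. Weight on the data is w = (n/σ²)/(n/σ² + 1/τ₀²) = 0.525100/(0.525100+1.08507) = 0.32611.
Posterior mean = w·x̄ + (1−w)·μ₀ = 0.32611·-0.03 + 0.67389·-0.37 = -0.259. Posterior variance = 1/(0.525100+1.08507) = 0.621053, so SD = 0.788.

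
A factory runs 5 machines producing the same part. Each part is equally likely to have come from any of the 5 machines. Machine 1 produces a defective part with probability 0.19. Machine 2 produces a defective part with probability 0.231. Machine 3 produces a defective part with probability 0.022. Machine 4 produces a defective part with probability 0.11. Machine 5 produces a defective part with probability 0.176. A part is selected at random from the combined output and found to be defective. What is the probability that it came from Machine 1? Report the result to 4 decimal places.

Posterior probability ≈ 0.2606

Tabulate prior·likelihood by source: [1] prior 0.2, lik 0.19, product 0.03800; [2] prior 0.2, lik 0.231, product 0.04620; [3] prior 0.2, lik 0.022, product 0.004400; [4] prior 0.2, lik 0.11, product 0.02200; [5] prior 0.2, lik 0.176, product 0.03520.
Normalizing constant = 0.14580; the posterior for Machine 1 is its product over the sum, 0.03800/0.14580 = 0.2606.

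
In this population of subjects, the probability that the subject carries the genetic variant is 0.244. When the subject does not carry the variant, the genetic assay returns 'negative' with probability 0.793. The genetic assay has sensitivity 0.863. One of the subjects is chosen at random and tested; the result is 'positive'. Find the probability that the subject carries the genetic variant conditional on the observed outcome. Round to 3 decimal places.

P(H | E) ≈ 0.574

Let H be the event that the subject carries the genetic variant. P(H) = 0.244, so P(¬H) = 0.756. With E the 'positive' result, P(E|H) = 0.863 and P(E|¬H) = 0.207.
P(E) = 0.863·0.244 + 0.207·0.756 = 0.21057 + 0.15649 = 0.36706.
By Bayes' theorem, P(H|E) = 0.21057 / 0.36706 = 0.574.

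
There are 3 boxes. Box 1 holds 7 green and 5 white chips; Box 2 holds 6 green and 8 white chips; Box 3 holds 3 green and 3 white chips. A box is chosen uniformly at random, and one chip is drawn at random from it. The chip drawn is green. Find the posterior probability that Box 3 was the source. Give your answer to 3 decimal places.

Posterior probability ≈ 0.331

Tabulate prior·likelihood by source: [1] prior 0.333333, lik 0.5833, product 0.1944; [2] prior 0.333333, lik 0.4286, product 0.1429; [3] prior 0.333333, lik 0.5, product 0.1667.
Normalizing constant = 0.50397; the posterior for Box 3 is its product over the sum, 0.1667/0.50397 = 0.331.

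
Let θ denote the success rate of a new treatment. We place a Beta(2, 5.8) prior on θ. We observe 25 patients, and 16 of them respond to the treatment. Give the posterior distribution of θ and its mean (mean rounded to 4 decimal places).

Posterior: Beta(18, 14.8); mean ≈ 0.5488

Observing 16 successes and 9 failures updates Beta(2, 5.8) by adding the success and failure counts to the two shape parameters: α = 2+16 = 18, β = 5.8+9 = 14.8.
Posterior mean = α/(α+β) = 18/32.8 = 0.5488.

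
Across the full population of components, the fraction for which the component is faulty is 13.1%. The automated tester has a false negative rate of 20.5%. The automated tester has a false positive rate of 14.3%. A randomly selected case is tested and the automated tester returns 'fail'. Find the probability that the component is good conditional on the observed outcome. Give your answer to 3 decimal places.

Let H be the event that the component is faulty. P(H) = 0.131, so P(¬H) = 0.869. With E the 'fail' result, P(E|H) = 0.795 and P(E|¬H) = 0.143.
P(E) = 0.795·0.131 + 0.143·0.869 = 0.10415 + 0.12427 = 0.22841.
By Bayes' theorem, P(H|E) = 0.10415 / 0.22841 = 0.456. Hence P(¬H|E) = 1 − 0.456 = 0.544.

P(¬H | E) ≈ 0.544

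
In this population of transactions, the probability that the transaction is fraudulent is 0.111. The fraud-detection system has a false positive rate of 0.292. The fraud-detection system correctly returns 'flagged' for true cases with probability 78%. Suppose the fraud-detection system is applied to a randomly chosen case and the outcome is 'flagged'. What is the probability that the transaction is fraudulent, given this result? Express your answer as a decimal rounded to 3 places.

Let H be the event that the transaction is fraudulent. P(H) = 0.111, so P(¬H) = 0.889. With E the 'flagged' result, P(E|H) = 0.78 and P(E|¬H) = 0.292.
P(E) = 0.78·0.111 + 0.292·0.889 = 0.086580 + 0.25959 = 0.34617.
By Bayes' theorem, P(H|E) = 0.086580 / 0.34617 = 0.250.

P(H | E) ≈ 0.250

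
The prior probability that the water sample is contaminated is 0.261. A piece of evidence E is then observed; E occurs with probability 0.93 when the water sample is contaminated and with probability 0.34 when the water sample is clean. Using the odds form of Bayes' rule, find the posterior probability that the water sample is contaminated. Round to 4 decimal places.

Prior odds = 0.261/(1−0.261) = 0.35318.
Likelihood ratio for E = 0.93/0.34 = 2.7353.
Posterior odds = prior odds × LR = 0.96605.
Posterior probability = odds/(1+odds) = 0.96605/1.9661 = 0.4914.

Posterior probability ≈ 0.4914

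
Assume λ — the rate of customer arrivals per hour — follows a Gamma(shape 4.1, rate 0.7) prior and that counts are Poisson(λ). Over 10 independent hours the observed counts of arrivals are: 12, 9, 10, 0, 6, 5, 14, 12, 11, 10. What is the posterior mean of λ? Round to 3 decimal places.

Posterior mean ≈ 8.701

Total count ∑xᵢ = 89 over n = 10 hours.
Gamma is conjugate to the Poisson likelihood: posterior is Gamma(shape = 4.1+89 = 93.1, rate = 0.7+10 = 10.7).
E[λ | data] = 93.1/10.7 = 8.701.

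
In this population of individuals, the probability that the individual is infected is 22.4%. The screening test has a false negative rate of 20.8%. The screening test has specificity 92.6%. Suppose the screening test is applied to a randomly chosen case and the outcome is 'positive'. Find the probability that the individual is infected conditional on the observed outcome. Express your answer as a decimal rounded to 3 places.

P(H | E) ≈ 0.755

Let H be the event that the individual is infected. P(H) = 0.224, so P(¬H) = 0.776. With E the 'positive' result, P(E|H) = 0.792 and P(E|¬H) = 0.074.
P(E) = 0.792·0.224 + 0.074·0.776 = 0.17741 + 0.057424 = 0.23483.
By Bayes' theorem, P(H|E) = 0.17741 / 0.23483 = 0.755.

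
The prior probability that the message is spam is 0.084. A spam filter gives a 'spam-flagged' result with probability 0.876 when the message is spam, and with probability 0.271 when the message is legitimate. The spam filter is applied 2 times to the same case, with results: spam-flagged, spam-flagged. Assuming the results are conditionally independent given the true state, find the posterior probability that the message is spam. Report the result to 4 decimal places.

Posterior P(H) ≈ 0.4893

Let H be the event that the message is spam; start with P(H) = 0.084. P('spam-flagged'|H) = 0.876, P('spam-flagged'|¬H) = 0.271.
Update on result 1 ('spam-flagged'): P(H) ← 0.876·0.0840 / (0.876·0.0840 + 0.271·0.9160) = 0.073584/0.32182 = 0.2286.
Update on result 2 ('spam-flagged'): P(H) ← 0.876·0.2286 / (0.876·0.2286 + 0.271·0.7714) = 0.20030/0.40933 = 0.4893.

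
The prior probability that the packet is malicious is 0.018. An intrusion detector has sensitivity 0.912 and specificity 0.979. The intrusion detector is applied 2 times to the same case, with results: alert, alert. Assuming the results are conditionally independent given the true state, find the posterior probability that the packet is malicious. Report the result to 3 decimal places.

Posterior P(H) ≈ 0.972

With H the event that the packet is malicious, the joint likelihood of the observed sequence is P(data|H) = 0.912·0.912 = 0.83174 and P(data|¬H) = 0.021·0.021 = 0.00044100.
Bayes: P(H|data) = 0.018·0.83174 / (0.018·0.83174 + 0.982·0.00044100) = 0.014971/0.015404 = 0.9719.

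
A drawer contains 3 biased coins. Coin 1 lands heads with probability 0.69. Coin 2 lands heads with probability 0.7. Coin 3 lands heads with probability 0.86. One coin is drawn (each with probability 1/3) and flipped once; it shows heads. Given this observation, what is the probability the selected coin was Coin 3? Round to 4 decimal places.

P(heads|C1) = 0.69; P(heads|C2) = 0.7; P(heads|C3) = 0.86.
Prior × likelihood for each source: 0.333333·0.69=0.2300, 0.333333·0.7=0.2333, 0.333333·0.86=0.2867. Summing gives P(heads) = 0.75000.
P(Coin 3 | heads) = 0.2867 / 0.75000 = 0.3822.

Posterior probability ≈ 0.3822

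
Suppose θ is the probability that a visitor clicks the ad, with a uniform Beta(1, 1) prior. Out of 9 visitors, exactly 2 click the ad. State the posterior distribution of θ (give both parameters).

The binomial likelihood is conjugate to the Beta prior: with 2 successes and 7 failures, the posterior is Beta(1+2, 1+7) = Beta(3, 8).

Posterior: Beta(3, 8)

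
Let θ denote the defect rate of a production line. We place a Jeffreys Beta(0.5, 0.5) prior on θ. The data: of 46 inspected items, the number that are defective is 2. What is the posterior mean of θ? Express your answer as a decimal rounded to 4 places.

Posterior mean ≈ 0.0532

The binomial likelihood is conjugate to the Beta prior: with 2 successes and 44 failures, the posterior is Beta(0.5+2, 0.5+44) = Beta(2.5, 44.5).
E[θ | data] = 2.5/(2.5+44.5) = 0.0532.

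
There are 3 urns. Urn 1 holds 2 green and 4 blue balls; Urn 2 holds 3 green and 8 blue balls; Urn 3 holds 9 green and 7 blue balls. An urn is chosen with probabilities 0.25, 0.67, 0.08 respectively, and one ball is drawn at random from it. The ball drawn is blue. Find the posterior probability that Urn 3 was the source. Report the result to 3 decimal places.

P(blue|Urn 1) = 0.6667; P(blue|Urn 2) = 0.7273; P(blue|Urn 3) = 0.4375.
Prior × likelihood for each source: 0.25·0.6667=0.1667, 0.67·0.7273=0.4873, 0.08·0.4375=0.03500. Summing gives P(blue) = 0.68894.
P(Urn 3 | blue) = 0.03500 / 0.68894 = 0.051.

Posterior probability ≈ 0.051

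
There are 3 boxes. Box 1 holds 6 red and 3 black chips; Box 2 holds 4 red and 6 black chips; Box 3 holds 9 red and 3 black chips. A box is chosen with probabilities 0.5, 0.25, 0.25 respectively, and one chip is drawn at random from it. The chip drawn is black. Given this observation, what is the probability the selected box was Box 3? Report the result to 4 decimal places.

Tabulate prior·likelihood by source: [1] prior 0.5, lik 0.3333, product 0.1667; [2] prior 0.25, lik 0.6, product 0.1500; [3] prior 0.25, lik 0.25, product 0.06250.
Normalizing constant = 0.37917; the posterior for Box 3 is its product over the sum, 0.06250/0.37917 = 0.1648.

Posterior probability ≈ 0.1648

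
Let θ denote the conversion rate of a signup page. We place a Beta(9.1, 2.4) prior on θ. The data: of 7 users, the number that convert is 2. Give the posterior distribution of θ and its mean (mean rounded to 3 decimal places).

Observing 2 successes and 5 failures updates Beta(9.1, 2.4) by adding the success and failure counts to the two shape parameters: α = 9.1+2 = 11.1, β = 2.4+5 = 7.4.
Posterior mean = α/(α+β) = 11.1/18.5 = 0.600.

Posterior: Beta(11.1, 7.4); mean ≈ 0.600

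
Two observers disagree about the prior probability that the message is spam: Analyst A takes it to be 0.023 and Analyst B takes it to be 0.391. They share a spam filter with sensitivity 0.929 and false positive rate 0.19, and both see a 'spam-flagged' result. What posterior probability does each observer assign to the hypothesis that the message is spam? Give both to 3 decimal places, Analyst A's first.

Analyst A: 0.103; Analyst B: 0.758

P('+'|H) = 0.929, P('+'|¬H) = 0.19.
Analyst A: numerator 0.929·0.023 = 0.021367; evidence = 0.021367+0.19·0.977 = 0.20700; posterior = 0.103.
Analyst B: numerator 0.929·0.391 = 0.36324; evidence = 0.36324+0.19·0.609 = 0.47895; posterior = 0.758.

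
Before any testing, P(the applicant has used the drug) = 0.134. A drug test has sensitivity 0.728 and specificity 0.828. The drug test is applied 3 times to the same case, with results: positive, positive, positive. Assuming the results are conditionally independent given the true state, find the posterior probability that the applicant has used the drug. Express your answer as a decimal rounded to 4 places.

Posterior P(H) ≈ 0.9215

Let H be the event that the applicant has used the drug; start with P(H) = 0.134. P('positive'|H) = 0.728, P('positive'|¬H) = 0.172.
Update on result 1 ('positive'): P(H) ← 0.728·0.1340 / (0.728·0.1340 + 0.172·0.8660) = 0.097552/0.24650 = 0.3957.
Update on result 2 ('positive'): P(H) ← 0.728·0.3957 / (0.728·0.3957 + 0.172·0.6043) = 0.28810/0.39203 = 0.7349.
Update on result 3 ('positive'): P(H) ← 0.728·0.7349 / (0.728·0.7349 + 0.172·0.2651) = 0.53500/0.58060 = 0.9215.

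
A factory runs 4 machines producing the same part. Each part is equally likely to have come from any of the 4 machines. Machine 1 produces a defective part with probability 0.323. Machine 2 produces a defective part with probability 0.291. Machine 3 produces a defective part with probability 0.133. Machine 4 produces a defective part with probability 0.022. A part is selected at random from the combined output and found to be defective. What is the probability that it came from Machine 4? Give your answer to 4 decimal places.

P(defective|M1) = 0.323; P(defective|M2) = 0.291; P(defective|M3) = 0.133; P(defective|M4) = 0.022.
Prior × likelihood for each source: 0.25·0.323=0.08075, 0.25·0.291=0.07275, 0.25·0.133=0.03325, 0.25·0.022=0.005500. Summing gives P(defective) = 0.19225.
P(Machine 4 | defective) = 0.005500 / 0.19225 = 0.0286.

Posterior probability ≈ 0.0286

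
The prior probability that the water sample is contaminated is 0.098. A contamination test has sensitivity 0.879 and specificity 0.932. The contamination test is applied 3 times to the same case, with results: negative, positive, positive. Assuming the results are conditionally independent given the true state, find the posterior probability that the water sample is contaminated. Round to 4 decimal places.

Posterior P(H) ≈ 0.7021

Let H be the event that the water sample is contaminated; start with P(H) = 0.098. P('positive'|H) = 0.879, P('positive'|¬H) = 0.068.
Update on result 1 ('negative'): P(H) ← 0.121·0.0980 / (0.121·0.0980 + 0.932·0.9020) = 0.011858/0.85252 = 0.0139.
Update on result 2 ('positive'): P(H) ← 0.879·0.0139 / (0.879·0.0139 + 0.068·0.9861) = 0.012226/0.079280 = 0.1542.
Update on result 3 ('positive'): P(H) ← 0.879·0.1542 / (0.879·0.1542 + 0.068·0.8458) = 0.13556/0.19307 = 0.7021.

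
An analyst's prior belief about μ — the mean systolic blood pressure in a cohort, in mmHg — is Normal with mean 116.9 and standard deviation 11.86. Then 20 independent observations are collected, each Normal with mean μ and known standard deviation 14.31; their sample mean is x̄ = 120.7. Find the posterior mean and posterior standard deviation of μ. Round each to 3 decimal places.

Posterior mean ≈ 120.442; posterior SD ≈ 3.089

With known σ, the Normal prior is conjugate. Weight on the data is w = (n/σ²)/(n/σ² + 1/τ₀²) = 0.0976676/(0.0976676+0.00710936) = 0.93215.
Posterior mean = w·x̄ + (1−w)·μ₀ = 0.93215·120.7 + 0.067852·116.9 = 120.442. Posterior variance = 1/(0.0976676+0.00710936) = 9.54408, so SD = 3.089.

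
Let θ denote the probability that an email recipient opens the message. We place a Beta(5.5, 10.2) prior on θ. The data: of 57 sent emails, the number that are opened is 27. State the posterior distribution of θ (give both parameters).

The binomial likelihood is conjugate to the Beta prior: with 27 successes and 30 failures, the posterior is Beta(5.5+27, 10.2+30) = Beta(32.5, 40.2).

Posterior: Beta(32.5, 40.2)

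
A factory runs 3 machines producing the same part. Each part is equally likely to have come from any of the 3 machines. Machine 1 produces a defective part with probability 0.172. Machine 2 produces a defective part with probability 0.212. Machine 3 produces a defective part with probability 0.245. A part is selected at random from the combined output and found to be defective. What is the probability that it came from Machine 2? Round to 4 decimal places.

Posterior probability ≈ 0.3370

Tabulate prior·likelihood by source: [1] prior 0.333333, lik 0.172, product 0.05733; [2] prior 0.333333, lik 0.212, product 0.07067; [3] prior 0.333333, lik 0.245, product 0.08167.
Normalizing constant = 0.20967; the posterior for Machine 2 is its product over the sum, 0.07067/0.20967 = 0.3370.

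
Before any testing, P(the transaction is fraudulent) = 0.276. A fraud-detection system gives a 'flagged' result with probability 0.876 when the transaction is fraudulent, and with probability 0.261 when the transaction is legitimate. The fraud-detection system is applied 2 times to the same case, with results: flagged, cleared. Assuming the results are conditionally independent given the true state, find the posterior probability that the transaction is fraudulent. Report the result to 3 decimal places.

Let H be the event that the transaction is fraudulent; start with P(H) = 0.276. P('flagged'|H) = 0.876, P('flagged'|¬H) = 0.261.
Update on result 1 ('flagged'): P(H) ← 0.876·0.2760 / (0.876·0.2760 + 0.261·0.7240) = 0.24178/0.43074 = 0.5613.
Update on result 2 ('cleared'): P(H) ← 0.124·0.5613 / (0.124·0.5613 + 0.739·0.4387) = 0.069602/0.39380 = 0.1767.

Posterior P(H) ≈ 0.177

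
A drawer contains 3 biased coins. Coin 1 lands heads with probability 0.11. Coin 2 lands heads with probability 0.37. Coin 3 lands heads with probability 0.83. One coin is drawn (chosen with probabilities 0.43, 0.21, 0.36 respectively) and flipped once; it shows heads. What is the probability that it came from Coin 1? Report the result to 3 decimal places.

Posterior probability ≈ 0.112

Tabulate prior·likelihood by source: [1] prior 0.43, lik 0.11, product 0.04730; [2] prior 0.21, lik 0.37, product 0.07770; [3] prior 0.36, lik 0.83, product 0.2988.
Normalizing constant = 0.42380; the posterior for Coin 1 is its product over the sum, 0.04730/0.42380 = 0.112.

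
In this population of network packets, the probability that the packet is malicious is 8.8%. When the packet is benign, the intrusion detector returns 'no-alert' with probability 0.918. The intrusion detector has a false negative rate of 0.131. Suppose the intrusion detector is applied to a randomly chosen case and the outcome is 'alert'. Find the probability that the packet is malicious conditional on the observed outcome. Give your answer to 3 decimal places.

P(H | E) ≈ 0.506

Write H for 'the packet is malicious'. Prior odds H:¬H = 0.088/0.912 = 0.096491. For the 'alert' outcome, the likelihood ratio is 0.869/0.082 = 10.598.
Posterior odds = 0.096491 × 10.598 = 1.0226, so P(H|E) = 1.0226/(1+1.0226) = 0.506.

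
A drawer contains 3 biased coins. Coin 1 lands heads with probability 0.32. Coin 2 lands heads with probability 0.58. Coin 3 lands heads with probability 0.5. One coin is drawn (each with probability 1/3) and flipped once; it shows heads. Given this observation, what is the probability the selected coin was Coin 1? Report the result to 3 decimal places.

Posterior probability ≈ 0.229

Tabulate prior·likelihood by source: [1] prior 0.333333, lik 0.32, product 0.1067; [2] prior 0.333333, lik 0.58, product 0.1933; [3] prior 0.333333, lik 0.5, product 0.1667.
Normalizing constant = 0.46667; the posterior for Coin 1 is its product over the sum, 0.1067/0.46667 = 0.229.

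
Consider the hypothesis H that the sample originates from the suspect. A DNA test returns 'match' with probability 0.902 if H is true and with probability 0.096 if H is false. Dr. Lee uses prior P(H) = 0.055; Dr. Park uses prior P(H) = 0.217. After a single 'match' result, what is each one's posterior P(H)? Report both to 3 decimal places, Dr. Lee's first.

P('+'|H) = 0.902, P('+'|¬H) = 0.096.
Dr. Lee: numerator 0.902·0.055 = 0.049610; evidence = 0.049610+0.096·0.945 = 0.14033; posterior = 0.354.
Dr. Park: numerator 0.902·0.217 = 0.19573; evidence = 0.19573+0.096·0.783 = 0.27090; posterior = 0.723.

Dr. Lee: 0.354; Dr. Park: 0.723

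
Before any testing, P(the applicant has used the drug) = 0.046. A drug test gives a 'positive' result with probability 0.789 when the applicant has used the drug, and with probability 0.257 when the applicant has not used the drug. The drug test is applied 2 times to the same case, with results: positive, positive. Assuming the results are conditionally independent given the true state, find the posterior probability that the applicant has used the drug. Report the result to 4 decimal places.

With H the event that the applicant has used the drug, the joint likelihood of the observed sequence is P(data|H) = 0.789·0.789 = 0.62252 and P(data|¬H) = 0.257·0.257 = 0.066049.
Bayes: P(H|data) = 0.046·0.62252 / (0.046·0.62252 + 0.954·0.066049) = 0.028636/0.091647 = 0.3125.

Posterior P(H) ≈ 0.3125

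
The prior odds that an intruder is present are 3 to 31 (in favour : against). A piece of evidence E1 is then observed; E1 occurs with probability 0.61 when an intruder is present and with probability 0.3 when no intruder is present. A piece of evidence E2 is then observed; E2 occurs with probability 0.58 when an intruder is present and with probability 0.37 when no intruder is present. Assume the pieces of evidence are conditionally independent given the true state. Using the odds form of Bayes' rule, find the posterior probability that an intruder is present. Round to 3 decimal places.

Prior odds = 3/31 = 0.096774.
Likelihood ratio for E1 = 0.61/0.3 = 2.0333.
Likelihood ratio for E2 = 0.58/0.37 = 1.5676.
Posterior odds = prior odds × LR₁ × LR₂ = 0.30846.
Posterior probability = odds/(1+odds) = 0.30846/1.3085 = 0.236.

Posterior probability ≈ 0.236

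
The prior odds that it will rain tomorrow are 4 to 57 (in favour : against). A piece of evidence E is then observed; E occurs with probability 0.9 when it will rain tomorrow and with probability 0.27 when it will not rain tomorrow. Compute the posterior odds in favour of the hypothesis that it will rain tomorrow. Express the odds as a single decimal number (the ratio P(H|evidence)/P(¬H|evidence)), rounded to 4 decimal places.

Posterior odds ≈ 0.2339

Prior odds = 4/57 = 0.070175.
Likelihood ratio for E = 0.9/0.27 = 3.3333.
Posterior odds = prior odds × LR = 0.23392.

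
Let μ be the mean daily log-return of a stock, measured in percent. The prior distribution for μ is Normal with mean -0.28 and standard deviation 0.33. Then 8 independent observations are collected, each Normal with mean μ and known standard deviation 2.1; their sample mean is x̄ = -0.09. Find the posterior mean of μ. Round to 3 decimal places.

Posterior mean ≈ -0.249

Prior precision 1/τ₀² = 1/0.33² = 9.18274; data precision n/σ² = 8/2.1² = 1.81406.
Posterior precision = 9.18274 + 1.81406 = 10.9968.
Posterior mean = (9.18274·-0.28 + 1.81406·-0.09) / 10.9968 = -0.249.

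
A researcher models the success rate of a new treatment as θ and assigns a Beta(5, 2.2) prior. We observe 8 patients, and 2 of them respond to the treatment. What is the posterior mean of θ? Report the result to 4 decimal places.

Observing 2 successes and 6 failures updates Beta(5, 2.2) by adding the success and failure counts to the two shape parameters: α = 5+2 = 7, β = 2.2+6 = 8.2.
E[θ | data] = 7/(7+8.2) = 0.4605.

Posterior mean ≈ 0.4605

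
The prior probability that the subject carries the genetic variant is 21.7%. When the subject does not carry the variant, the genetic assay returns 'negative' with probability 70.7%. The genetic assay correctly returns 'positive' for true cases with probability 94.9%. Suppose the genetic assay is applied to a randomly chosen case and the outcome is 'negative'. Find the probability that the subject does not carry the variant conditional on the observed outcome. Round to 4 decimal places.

Write H for 'the subject carries the genetic variant'. Prior odds H:¬H = 0.217/0.783 = 0.27714. For the 'negative' outcome, the likelihood ratio is 0.051/0.707 = 0.072136.
Posterior odds = 0.27714 × 0.072136 = 0.019992, so P(H|E) = 0.019992/(1+0.019992) = 0.0196. Then P(¬H|E) = 1 − 0.0196 = 0.9804.

P(¬H | E) ≈ 0.9804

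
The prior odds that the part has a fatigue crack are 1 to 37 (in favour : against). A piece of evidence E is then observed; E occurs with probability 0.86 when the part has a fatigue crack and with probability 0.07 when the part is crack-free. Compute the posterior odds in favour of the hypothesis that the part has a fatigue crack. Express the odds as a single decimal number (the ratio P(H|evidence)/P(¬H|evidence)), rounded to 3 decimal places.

Posterior odds ≈ 0.332

Prior odds = 1/37 = 0.027027.
Likelihood ratio for E = 0.86/0.07 = 12.286.
Posterior odds = prior odds × LR = 0.33205.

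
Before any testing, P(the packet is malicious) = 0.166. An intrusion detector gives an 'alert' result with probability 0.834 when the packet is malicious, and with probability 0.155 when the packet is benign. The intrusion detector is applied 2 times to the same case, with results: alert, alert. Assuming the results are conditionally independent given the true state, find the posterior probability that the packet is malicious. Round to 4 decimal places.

Let H be the event that the packet is malicious; start with P(H) = 0.166. P('alert'|H) = 0.834, P('alert'|¬H) = 0.155.
Update on result 1 ('alert'): P(H) ← 0.834·0.1660 / (0.834·0.1660 + 0.155·0.8340) = 0.13844/0.26771 = 0.5171.
Update on result 2 ('alert'): P(H) ← 0.834·0.5171 / (0.834·0.5171 + 0.155·0.4829) = 0.43129/0.50613 = 0.8521.

Posterior P(H) ≈ 0.8521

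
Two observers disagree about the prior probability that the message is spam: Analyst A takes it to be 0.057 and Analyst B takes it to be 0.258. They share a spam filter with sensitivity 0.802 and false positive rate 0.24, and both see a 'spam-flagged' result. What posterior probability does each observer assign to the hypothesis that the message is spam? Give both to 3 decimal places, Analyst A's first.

P('+'|H) = 0.802, P('+'|¬H) = 0.24.
Analyst A: numerator 0.802·0.057 = 0.045714; evidence = 0.045714+0.24·0.943 = 0.27203; posterior = 0.168.
Analyst B: numerator 0.802·0.258 = 0.20692; evidence = 0.20692+0.24·0.742 = 0.38500; posterior = 0.537.

Analyst A: 0.168; Analyst B: 0.537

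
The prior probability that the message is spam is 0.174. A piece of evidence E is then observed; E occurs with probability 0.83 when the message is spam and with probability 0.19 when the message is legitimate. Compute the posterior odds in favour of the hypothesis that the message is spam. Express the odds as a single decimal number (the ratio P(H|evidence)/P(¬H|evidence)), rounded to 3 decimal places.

Prior odds = 0.174/(1−0.174) = 0.21065. In log-odds, ln(0.21065) = -1.5575.
Add log likelihood ratio: ln(4.3684) = 1.4744.
Posterior log-odds = -0.083138, so posterior odds = exp(-0.083138) = 0.92022.

Posterior odds ≈ 0.920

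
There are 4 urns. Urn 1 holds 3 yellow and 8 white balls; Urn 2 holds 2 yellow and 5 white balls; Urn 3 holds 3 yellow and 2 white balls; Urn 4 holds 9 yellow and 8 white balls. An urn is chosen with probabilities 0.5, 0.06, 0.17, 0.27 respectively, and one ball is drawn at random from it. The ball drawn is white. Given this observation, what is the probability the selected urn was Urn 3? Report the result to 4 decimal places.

Posterior probability ≈ 0.1130

Tabulate prior·likelihood by source: [1] prior 0.5, lik 0.7273, product 0.3636; [2] prior 0.06, lik 0.7143, product 0.04286; [3] prior 0.17, lik 0.4, product 0.06800; [4] prior 0.27, lik 0.4706, product 0.1271.
Normalizing constant = 0.60155; the posterior for Urn 3 is its product over the sum, 0.06800/0.60155 = 0.1130.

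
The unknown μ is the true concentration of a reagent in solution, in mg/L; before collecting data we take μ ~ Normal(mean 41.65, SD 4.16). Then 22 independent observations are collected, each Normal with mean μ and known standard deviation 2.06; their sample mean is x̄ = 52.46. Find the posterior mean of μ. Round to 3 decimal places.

With known σ, the Normal prior is conjugate. Weight on the data is w = (n/σ²)/(n/σ² + 1/τ₀²) = 5.18428/(5.18428+0.0577848) = 0.98898.
Posterior mean = w·x̄ + (1−w)·μ₀ = 0.98898·52.46 + 0.011023·41.65 = 52.341.

Posterior mean ≈ 52.341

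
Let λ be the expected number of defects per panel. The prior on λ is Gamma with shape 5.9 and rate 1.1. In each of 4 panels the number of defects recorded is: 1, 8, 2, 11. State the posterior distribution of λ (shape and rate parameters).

The Poisson likelihood adds the total count to the shape and the number of exposure periods to the rate. Here ∑xᵢ = 22 and n = 4, so shape 5.9→27.9 and rate 1.1→5.1.

Posterior: Gamma(shape=27.9, rate=5.1)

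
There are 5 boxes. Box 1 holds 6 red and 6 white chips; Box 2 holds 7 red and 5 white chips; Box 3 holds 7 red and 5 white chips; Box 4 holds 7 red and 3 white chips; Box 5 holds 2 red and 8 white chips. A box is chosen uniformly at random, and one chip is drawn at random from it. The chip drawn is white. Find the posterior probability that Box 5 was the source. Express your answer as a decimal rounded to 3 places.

Posterior probability ≈ 0.329

Tabulate prior·likelihood by source: [1] prior 0.2, lik 0.5, product 0.1000; [2] prior 0.2, lik 0.4167, product 0.08333; [3] prior 0.2, lik 0.4167, product 0.08333; [4] prior 0.2, lik 0.3, product 0.06000; [5] prior 0.2, lik 0.8, product 0.1600.
Normalizing constant = 0.48667; the posterior for Box 5 is its product over the sum, 0.1600/0.48667 = 0.329.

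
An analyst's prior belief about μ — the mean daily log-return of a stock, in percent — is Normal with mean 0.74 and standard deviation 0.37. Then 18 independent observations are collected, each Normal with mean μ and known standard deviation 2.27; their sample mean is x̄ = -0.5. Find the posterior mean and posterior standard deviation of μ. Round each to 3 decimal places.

Posterior mean ≈ 0.339; posterior SD ≈ 0.304

Prior precision 1/τ₀² = 1/0.37² = 7.30460; data precision n/σ² = 18/2.27² = 3.49318.
Posterior precision = 7.30460 + 3.49318 = 10.7978, giving posterior SD = 1/√10.7978 = 0.304.
Posterior mean = (7.30460·0.74 + 3.49318·-0.5) / 10.7978 = 0.339.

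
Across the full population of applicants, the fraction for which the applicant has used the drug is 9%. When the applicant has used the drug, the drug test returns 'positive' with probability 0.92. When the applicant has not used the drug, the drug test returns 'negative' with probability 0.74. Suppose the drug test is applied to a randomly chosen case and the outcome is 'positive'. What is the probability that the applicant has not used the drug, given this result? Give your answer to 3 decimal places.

P(¬H | E) ≈ 0.741

Let H be the event that the applicant has used the drug. P(H) = 0.09, so P(¬H) = 0.91. With E the 'positive' result, P(E|H) = 0.92 and P(E|¬H) = 0.26.
P(E) = 0.92·0.09 + 0.26·0.91 = 0.082800 + 0.23660 = 0.31940.
By Bayes' theorem, P(H|E) = 0.082800 / 0.31940 = 0.259. Hence P(¬H|E) = 1 − 0.259 = 0.741.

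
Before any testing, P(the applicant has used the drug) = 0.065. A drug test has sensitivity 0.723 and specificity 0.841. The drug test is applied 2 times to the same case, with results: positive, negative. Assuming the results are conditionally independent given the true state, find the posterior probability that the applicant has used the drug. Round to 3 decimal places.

Posterior P(H) ≈ 0.094

With H the event that the applicant has used the drug, the joint likelihood of the observed sequence is P(data|H) = 0.723·0.277 = 0.20027 and P(data|¬H) = 0.159·0.841 = 0.13372.
Bayes: P(H|data) = 0.065·0.20027 / (0.065·0.20027 + 0.935·0.13372) = 0.013018/0.13804 = 0.0943.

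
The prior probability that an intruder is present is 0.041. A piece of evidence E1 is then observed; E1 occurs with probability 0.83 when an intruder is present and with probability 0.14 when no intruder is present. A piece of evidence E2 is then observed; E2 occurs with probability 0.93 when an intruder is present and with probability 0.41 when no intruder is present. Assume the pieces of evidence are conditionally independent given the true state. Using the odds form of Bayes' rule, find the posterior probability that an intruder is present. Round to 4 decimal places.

Posterior probability ≈ 0.3651

Prior odds = 0.041/(1−0.041) = 0.042753. In log-odds, ln(0.042753) = -3.1523.
Add log likelihood ratios: ln(5.9286) + ln(2.2683) = 2.5988.
Posterior log-odds = -0.55351, so posterior odds = exp(-0.55351) = 0.57493. Converting, P(H|E) = 0.57493/1.5749 = 0.3651.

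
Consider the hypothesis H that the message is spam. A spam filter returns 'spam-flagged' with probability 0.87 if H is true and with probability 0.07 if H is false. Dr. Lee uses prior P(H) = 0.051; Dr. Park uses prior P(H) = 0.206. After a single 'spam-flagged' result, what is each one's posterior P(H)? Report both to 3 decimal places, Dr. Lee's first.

Dr. Lee: 0.400; Dr. Park: 0.763

The likelihood ratio for a 'spam-flagged' result is 0.87/0.07 = 12.429.
Dr. Lee: prior odds 0.051/0.949 = 0.053741; posterior odds 0.66792; posterior probability 0.400.
Dr. Park: prior odds 0.206/0.794 = 0.25945; posterior odds 3.2245; posterior probability 0.763.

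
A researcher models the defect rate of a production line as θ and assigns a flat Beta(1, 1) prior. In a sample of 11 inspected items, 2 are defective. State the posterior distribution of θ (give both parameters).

Posterior: Beta(3, 10)

Observing 2 successes and 9 failures updates Beta(1, 1) by adding the success and failure counts to the two shape parameters: α = 1+2 = 3, β = 1+9 = 10.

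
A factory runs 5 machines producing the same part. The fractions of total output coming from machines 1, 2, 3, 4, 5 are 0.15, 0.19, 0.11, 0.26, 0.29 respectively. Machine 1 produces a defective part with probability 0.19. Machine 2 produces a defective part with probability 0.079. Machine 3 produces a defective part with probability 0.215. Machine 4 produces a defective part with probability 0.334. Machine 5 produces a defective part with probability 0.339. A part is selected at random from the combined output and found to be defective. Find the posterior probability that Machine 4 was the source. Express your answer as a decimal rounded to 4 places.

P(defective|M1) = 0.19; P(defective|M2) = 0.079; P(defective|M3) = 0.215; P(defective|M4) = 0.334; P(defective|M5) = 0.339.
Prior × likelihood for each source: 0.15·0.19=0.02850, 0.19·0.079=0.01501, 0.11·0.215=0.02365, 0.26·0.334=0.08684, 0.29·0.339=0.09831. Summing gives P(defective) = 0.25231.
P(Machine 4 | defective) = 0.08684 / 0.25231 = 0.3442.

Posterior probability ≈ 0.3442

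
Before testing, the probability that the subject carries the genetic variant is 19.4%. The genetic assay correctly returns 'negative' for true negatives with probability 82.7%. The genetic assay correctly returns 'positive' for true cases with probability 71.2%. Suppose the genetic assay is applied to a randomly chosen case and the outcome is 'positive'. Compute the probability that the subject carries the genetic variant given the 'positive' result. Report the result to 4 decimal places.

Write H for 'the subject carries the genetic variant'. Prior odds H:¬H = 0.194/0.806 = 0.24069. For the 'positive' outcome, the likelihood ratio is 0.712/0.173 = 4.1156.
Posterior odds = 0.24069 × 4.1156 = 0.99061, so P(H|E) = 0.99061/(1+0.99061) = 0.4976.

P(H | E) ≈ 0.4976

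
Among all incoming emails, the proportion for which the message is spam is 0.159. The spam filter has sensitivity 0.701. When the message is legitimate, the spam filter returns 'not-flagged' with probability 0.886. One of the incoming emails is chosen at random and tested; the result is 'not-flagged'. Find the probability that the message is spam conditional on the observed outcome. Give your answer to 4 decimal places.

P(H | E) ≈ 0.0600

Let H be the event that the message is spam. P(H) = 0.159, so P(¬H) = 0.841. With E the 'not-flagged' result, P(E|H) = 0.299 and P(E|¬H) = 0.886.
P(E) = 0.299·0.159 + 0.886·0.841 = 0.047541 + 0.74513 = 0.79267.
By Bayes' theorem, P(H|E) = 0.047541 / 0.79267 = 0.0600.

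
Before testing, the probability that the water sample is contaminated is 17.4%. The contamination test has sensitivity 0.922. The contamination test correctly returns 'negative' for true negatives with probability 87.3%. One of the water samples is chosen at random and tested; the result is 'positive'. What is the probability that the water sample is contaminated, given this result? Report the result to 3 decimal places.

Let H be the event that the water sample is contaminated. P(H) = 0.174, so P(¬H) = 0.826. With E the 'positive' result, P(E|H) = 0.922 and P(E|¬H) = 0.127.
P(E) = 0.922·0.174 + 0.127·0.826 = 0.16043 + 0.10490 = 0.26533.
By Bayes' theorem, P(H|E) = 0.16043 / 0.26533 = 0.605.

P(H | E) ≈ 0.605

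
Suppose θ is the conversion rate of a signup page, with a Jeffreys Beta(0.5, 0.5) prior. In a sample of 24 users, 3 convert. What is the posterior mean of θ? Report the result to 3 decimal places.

Posterior mean ≈ 0.140

The binomial likelihood is conjugate to the Beta prior: with 3 successes and 21 failures, the posterior is Beta(0.5+3, 0.5+21) = Beta(3.5, 21.5).
E[θ | data] = 3.5/(3.5+21.5) = 0.140.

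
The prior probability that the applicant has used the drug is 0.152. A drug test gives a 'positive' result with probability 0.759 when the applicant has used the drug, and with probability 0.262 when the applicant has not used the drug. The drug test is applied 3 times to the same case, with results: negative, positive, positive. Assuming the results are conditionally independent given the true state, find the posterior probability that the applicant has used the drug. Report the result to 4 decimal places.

With H the event that the applicant has used the drug, the joint likelihood of the observed sequence is P(data|H) = 0.241·0.759·0.759 = 0.13884 and P(data|¬H) = 0.738·0.262·0.262 = 0.050659.
Bayes: P(H|data) = 0.152·0.13884 / (0.152·0.13884 + 0.848·0.050659) = 0.021103/0.064062 = 0.3294.

Posterior P(H) ≈ 0.3294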